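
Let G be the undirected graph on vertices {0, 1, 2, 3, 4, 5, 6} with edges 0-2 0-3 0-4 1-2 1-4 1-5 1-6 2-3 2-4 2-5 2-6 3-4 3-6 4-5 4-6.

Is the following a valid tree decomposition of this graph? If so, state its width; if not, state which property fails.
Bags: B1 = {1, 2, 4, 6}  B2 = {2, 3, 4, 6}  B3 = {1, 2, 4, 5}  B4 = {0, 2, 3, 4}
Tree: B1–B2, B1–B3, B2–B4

Yes; width 3.

Every vertex of G appears in some bag (union = {0, 1, 2, 3, 4, 5, 6}); every edge is covered by a bag; and for each vertex v the set of bags containing v is connected in the bag tree. The decomposition is therefore valid. The largest bag has 4 vertices, so the width is 3.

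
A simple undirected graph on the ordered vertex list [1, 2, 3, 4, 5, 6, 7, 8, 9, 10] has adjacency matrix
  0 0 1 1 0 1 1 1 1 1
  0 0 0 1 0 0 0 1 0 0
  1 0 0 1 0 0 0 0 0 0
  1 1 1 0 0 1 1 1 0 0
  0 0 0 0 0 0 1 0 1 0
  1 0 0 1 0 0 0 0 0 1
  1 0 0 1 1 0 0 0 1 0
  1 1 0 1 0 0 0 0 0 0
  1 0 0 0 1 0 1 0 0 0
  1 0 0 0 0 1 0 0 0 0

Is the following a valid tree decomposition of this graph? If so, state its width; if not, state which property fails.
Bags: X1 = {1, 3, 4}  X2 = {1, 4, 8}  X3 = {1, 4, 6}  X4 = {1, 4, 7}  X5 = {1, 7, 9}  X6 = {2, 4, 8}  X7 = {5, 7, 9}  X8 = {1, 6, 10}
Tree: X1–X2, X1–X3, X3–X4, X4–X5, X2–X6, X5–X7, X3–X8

Yes; width 2.

Vertex coverage: the bags together contain {1, 2, 3, 4, 5, 6, 7, 8, 9, 10}, the full vertex set. Edge coverage: each edge of G has both endpoints in at least one bag. Running intersection: for every vertex, the bags containing it form a connected subtree. All three properties hold, so this is a valid tree decomposition of width max|bag| − 1 = 2, and hence tw(G) ≤ 2.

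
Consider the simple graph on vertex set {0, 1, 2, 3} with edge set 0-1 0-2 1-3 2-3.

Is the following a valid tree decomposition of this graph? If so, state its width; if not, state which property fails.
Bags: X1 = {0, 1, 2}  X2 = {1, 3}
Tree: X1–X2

No — edge (2,3) lies in no bag.

A tree decomposition must satisfy three properties: every vertex lies in some bag; for every edge, both endpoints lie together in some bag; and for every vertex, the bags containing it form a connected subtree. Here edge (2,3) lies in no bag, so the decomposition is invalid.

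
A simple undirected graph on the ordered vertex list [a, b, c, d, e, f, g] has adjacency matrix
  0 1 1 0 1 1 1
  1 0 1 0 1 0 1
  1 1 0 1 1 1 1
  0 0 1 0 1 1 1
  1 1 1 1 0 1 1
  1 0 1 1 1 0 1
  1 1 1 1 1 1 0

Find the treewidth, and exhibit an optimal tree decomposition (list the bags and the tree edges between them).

Each bag holds 5 vertices, so the decomposition has width 4, which upper-bounds the treewidth. Conversely, {c, d, e, f, g} is a clique of size 5, and the vertices of any clique must share a bag in every tree decomposition; so some bag has ≥ 5 vertices and tw(G) ≥ 4. Hence tw(G) = 4 exactly.

Treewidth 4.
One optimal decomposition is:
Bags: B1 = {a, b, c, e, g}  B2 = {a, c, e, f, g}  B3 = {c, d, e, f, g}
Tree: B1–B2, B2–B3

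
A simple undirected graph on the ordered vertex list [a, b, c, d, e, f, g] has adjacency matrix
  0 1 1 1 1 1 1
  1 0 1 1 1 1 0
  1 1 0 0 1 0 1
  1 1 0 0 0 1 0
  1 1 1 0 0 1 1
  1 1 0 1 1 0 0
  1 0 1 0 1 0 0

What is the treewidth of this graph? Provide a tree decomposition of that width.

Each bag holds 4 vertices, so the decomposition has width 3, which upper-bounds the treewidth. For the lower bound, the 4 vertices {a, c, e, g} are pairwise adjacent, and any tree decomposition puts a clique entirely inside one bag — forcing width ≥ 3. The upper and lower bounds meet at 3, so that is the treewidth.

Treewidth 3.
One such decomposition:
Bags: B1 = {a, b, d, f}  B2 = {a, b, e, f}  B3 = {a, b, c, e}  B4 = {a, c, e, g}
Tree: B1–B2, B2–B3, B3–B4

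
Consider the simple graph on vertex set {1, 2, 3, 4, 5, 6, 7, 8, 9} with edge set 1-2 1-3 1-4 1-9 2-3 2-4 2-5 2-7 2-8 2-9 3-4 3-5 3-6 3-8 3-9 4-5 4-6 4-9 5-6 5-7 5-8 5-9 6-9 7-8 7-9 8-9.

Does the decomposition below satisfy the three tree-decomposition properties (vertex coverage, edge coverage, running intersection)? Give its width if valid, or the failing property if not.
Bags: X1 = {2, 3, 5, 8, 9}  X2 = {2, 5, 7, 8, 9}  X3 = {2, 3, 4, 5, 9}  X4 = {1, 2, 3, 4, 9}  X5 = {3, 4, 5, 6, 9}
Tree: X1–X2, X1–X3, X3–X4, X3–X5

Yes; width 4.

Checking the three conditions: (i) the bags cover all of {1, 2, 3, 4, 5, 6, 7, 8, 9}; (ii) for each edge, some bag contains both endpoints; (iii) the bags containing any fixed vertex form a subtree. All hold, so the decomposition is valid with width 5 − 1 = 4.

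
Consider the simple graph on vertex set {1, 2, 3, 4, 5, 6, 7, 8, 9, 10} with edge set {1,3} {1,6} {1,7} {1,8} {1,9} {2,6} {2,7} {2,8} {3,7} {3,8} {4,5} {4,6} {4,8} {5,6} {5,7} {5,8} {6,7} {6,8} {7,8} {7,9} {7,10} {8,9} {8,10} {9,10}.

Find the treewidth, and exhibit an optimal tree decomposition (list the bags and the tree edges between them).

Treewidth 3.
One optimal decomposition is:
Bags: B1 = {1, 7, 8, 9}  B2 = {1, 6, 7, 8}  B3 = {1, 3, 7, 8}  B4 = {7, 8, 9, 10}  B5 = {5, 6, 7, 8}  B6 = {2, 6, 7, 8}  B7 = {4, 5, 6, 8}
Tree: B1–B2, B1–B3, B1–B4, B2–B5, B2–B6, B5–B7

Each bag holds 4 vertices, so the decomposition has width 3, which upper-bounds the treewidth. For the lower bound, the 4 vertices {4, 5, 6, 8} are pairwise adjacent, and any tree decomposition puts a clique entirely inside one bag — forcing width ≥ 3. Therefore the treewidth is 3.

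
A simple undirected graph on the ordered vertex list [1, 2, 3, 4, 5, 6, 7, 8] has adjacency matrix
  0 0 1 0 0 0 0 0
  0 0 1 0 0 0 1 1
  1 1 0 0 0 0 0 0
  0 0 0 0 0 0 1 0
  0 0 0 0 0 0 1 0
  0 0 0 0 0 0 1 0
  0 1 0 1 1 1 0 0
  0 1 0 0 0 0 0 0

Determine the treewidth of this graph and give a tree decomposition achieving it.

Treewidth 1.
One such decomposition:
Bags: B1 = {2, 7}  B2 = {4, 7}  B3 = {2, 8}  B4 = {2, 3}  B5 = {6, 7}  B6 = {5, 7}  B7 = {1, 3}
Tree: B1–B2, B1–B3, B1–B4, B1–B5, B2–B6, B4–B7

The largest bag has 2 vertices, giving width 1; this decomposition certifies tw(G) ≤ 1. G has an edge, so its treewidth is at least 1. Combining the bounds, tw(G) = 1.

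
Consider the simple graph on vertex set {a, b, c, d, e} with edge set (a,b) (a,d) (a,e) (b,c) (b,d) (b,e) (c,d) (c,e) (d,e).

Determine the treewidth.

A width-3 tree decomposition is:
Bags: B1 = {b, c, d, e}  B2 = {a, b, d, e}
Tree: B1–B2
Each bag holds 4 vertices, so the decomposition has width 3, which upper-bounds the treewidth. Conversely, {b, c, d, e} is a clique of size 4, and the vertices of any clique must share a bag in every tree decomposition; so some bag has ≥ 4 vertices and tw(G) ≥ 3. Combining the bounds, tw(G) = 3.

3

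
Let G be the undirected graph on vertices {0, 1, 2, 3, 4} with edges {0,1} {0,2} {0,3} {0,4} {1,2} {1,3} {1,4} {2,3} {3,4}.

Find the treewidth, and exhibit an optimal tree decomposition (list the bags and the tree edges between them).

Treewidth 3.
One optimal decomposition is:
Bags: B1 = {0, 1, 2, 3}  B2 = {0, 1, 3, 4}
Tree: B1–B2

The largest bag has 4 vertices, giving width 3; this decomposition certifies tw(G) ≤ 3. Conversely, {0, 1, 2, 3} is a clique of size 4, and the vertices of any clique must share a bag in every tree decomposition; so some bag has ≥ 4 vertices and tw(G) ≥ 3. The upper and lower bounds meet at 3, so that is the treewidth.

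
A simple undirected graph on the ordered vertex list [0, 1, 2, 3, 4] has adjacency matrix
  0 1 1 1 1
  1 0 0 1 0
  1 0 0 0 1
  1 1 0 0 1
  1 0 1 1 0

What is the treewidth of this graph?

A width-2 tree decomposition is:
Bags: B1 = {0, 3, 4}  B2 = {0, 1, 3}  B3 = {0, 2, 4}
Tree: B1–B2, B1–B3
Each bag holds 3 vertices, so the decomposition has width 2, which upper-bounds the treewidth. For the lower bound, the 3 vertices {0, 2, 4} are pairwise adjacent, and any tree decomposition puts a clique entirely inside one bag — forcing width ≥ 2. Therefore the treewidth is 2.

2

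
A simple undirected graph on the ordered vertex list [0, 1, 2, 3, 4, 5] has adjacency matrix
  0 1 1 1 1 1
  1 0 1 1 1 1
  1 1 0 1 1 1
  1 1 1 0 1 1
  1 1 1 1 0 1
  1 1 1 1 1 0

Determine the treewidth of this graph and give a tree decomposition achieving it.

Treewidth 5.
One such decomposition:
Bags: B1 = {0, 1, 2, 3, 4, 5}
Tree: (single bag)

A single bag containing all 6 vertices is trivially a valid decomposition of width 5. For the lower bound, the 6 vertices {0, 1, 2, 3, 4, 5} are pairwise adjacent, and any tree decomposition puts a clique entirely inside one bag — forcing width ≥ 5. Combining the bounds, tw(G) = 5.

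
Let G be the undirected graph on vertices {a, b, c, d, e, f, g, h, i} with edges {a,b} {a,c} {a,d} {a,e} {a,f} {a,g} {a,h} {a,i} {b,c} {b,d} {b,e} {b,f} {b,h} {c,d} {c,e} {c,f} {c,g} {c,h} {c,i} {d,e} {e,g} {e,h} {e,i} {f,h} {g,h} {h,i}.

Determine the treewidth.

A width-4 tree decomposition is:
Bags: B1 = {a, b, c, e, h}  B2 = {a, b, c, f, h}  B3 = {a, c, e, h, i}  B4 = {a, b, c, d, e}  B5 = {a, c, e, g, h}
Tree: B1–B2, B1–B3, B1–B4, B3–B5
Every bag has size at most 5, so the width is 5 − 1 = 4 and tw(G) ≤ 4. On the other hand G contains the 5-clique {a, b, c, d, e}. A clique must lie in a single bag of any decomposition, so no decomposition can have width below 4. Combining the bounds, tw(G) = 4.

4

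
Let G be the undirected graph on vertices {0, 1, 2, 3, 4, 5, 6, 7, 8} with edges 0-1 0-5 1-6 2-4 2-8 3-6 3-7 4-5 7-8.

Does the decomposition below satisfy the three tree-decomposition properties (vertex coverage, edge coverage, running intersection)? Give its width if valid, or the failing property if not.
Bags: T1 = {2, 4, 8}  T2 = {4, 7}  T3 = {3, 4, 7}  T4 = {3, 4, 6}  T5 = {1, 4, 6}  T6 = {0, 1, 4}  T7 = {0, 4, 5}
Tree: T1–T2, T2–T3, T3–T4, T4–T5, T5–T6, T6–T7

A tree decomposition must satisfy three properties: every vertex lies in some bag; for every edge, both endpoints lie together in some bag; and for every vertex, the bags containing it form a connected subtree. Here edge (8,7) lies in no bag, so the decomposition is invalid.

No — edge (8,7) lies in no bag.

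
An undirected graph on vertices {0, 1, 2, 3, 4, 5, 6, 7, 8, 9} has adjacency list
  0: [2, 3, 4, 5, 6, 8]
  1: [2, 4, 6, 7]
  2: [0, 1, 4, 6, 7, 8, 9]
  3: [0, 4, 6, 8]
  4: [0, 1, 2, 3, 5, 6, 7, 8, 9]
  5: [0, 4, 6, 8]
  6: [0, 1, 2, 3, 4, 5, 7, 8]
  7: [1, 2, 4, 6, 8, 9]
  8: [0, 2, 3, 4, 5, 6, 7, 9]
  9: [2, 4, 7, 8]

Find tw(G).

4

A width-4 tree decomposition is:
Bags: B1 = {1, 2, 4, 6, 7}  B2 = {2, 4, 6, 7, 8}  B3 = {0, 2, 4, 6, 8}  B4 = {0, 3, 4, 6, 8}  B5 = {0, 4, 5, 6, 8}  B6 = {2, 4, 7, 8, 9}
Tree: B1–B2, B2–B3, B3–B4, B3–B5, B2–B6
The largest bag has 5 vertices, giving width 4; this decomposition certifies tw(G) ≤ 4. For the lower bound, the 5 vertices {2, 4, 7, 8, 9} are pairwise adjacent, and any tree decomposition puts a clique entirely inside one bag — forcing width ≥ 4. Combining the bounds, tw(G) = 4.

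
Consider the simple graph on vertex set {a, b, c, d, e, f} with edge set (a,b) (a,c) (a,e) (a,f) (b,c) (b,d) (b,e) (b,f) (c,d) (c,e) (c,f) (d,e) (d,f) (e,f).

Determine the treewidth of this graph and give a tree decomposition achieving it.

Treewidth 4.
One optimal decomposition is:
Bags: B1 = {a, b, c, e, f}  B2 = {b, c, d, e, f}
Tree: B1–B2

Each bag holds 5 vertices, so the decomposition has width 4, which upper-bounds the treewidth. Conversely, {b, c, d, e, f} is a clique of size 5, and the vertices of any clique must share a bag in every tree decomposition; so some bag has ≥ 5 vertices and tw(G) ≥ 4. The upper and lower bounds meet at 4, so that is the treewidth.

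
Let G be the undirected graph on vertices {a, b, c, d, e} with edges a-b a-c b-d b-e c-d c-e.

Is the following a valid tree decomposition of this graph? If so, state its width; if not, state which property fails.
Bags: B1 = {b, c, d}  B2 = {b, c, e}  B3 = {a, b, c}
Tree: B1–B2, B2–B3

Checking the three conditions: (i) the bags cover all of {a, b, c, d, e}; (ii) for each edge, some bag contains both endpoints; (iii) the bags containing any fixed vertex form a subtree. All hold, so the decomposition is valid with width 3 − 1 = 2.

Yes; width 2.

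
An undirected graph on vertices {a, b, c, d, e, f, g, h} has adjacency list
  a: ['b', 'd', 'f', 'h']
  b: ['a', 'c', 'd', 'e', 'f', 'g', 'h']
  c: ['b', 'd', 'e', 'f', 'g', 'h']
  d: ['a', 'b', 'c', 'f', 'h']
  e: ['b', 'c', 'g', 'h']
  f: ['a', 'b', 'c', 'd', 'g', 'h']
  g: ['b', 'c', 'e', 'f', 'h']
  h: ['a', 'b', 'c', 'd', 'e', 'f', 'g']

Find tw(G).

A width-4 tree decomposition is:
Bags: B1 = {b, c, f, g, h}  B2 = {b, c, d, f, h}  B3 = {b, c, e, g, h}  B4 = {a, b, d, f, h}
Tree: B1–B2, B1–B3, B2–B4
Each bag holds 5 vertices, so the decomposition has width 4, which upper-bounds the treewidth. Conversely, {b, c, e, g, h} is a clique of size 5, and the vertices of any clique must share a bag in every tree decomposition; so some bag has ≥ 5 vertices and tw(G) ≥ 4. Therefore the treewidth is 4.

4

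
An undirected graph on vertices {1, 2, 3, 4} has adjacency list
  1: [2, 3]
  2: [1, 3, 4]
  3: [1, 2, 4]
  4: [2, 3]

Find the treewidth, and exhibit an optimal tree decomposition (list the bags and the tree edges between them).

Treewidth 2.
One optimal decomposition is:
Bags: B1 = {2, 3, 4}  B2 = {1, 2, 3}
Tree: B1–B2

The largest bag has 3 vertices, giving width 2; this decomposition certifies tw(G) ≤ 2. On the other hand G contains the 3-clique {1, 2, 3}. A clique must lie in a single bag of any decomposition, so no decomposition can have width below 2. The upper and lower bounds meet at 2, so that is the treewidth.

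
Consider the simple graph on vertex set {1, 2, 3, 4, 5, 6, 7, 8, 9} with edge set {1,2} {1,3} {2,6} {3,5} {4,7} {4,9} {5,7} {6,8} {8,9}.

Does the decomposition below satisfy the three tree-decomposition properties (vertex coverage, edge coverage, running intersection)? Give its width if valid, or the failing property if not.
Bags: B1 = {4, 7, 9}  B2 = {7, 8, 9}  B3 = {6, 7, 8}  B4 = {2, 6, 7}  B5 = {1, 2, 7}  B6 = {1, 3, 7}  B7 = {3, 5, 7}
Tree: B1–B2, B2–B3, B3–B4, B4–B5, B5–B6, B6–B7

Every vertex of G appears in some bag (union = {1, 2, 3, 4, 5, 6, 7, 8, 9}); every edge is covered by a bag; and for each vertex v the set of bags containing v is connected in the bag tree. The decomposition is therefore valid. The largest bag has 3 vertices, so the width is 2.

Yes; width 2.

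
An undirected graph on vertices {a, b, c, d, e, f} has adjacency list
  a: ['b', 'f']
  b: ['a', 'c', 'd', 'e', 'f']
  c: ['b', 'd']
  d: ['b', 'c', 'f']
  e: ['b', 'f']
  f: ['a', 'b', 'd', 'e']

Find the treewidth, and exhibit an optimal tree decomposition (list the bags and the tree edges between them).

The largest bag has 3 vertices, giving width 2; this decomposition certifies tw(G) ≤ 2. Conversely, {b, c, d} is a clique of size 3, and the vertices of any clique must share a bag in every tree decomposition; so some bag has ≥ 3 vertices and tw(G) ≥ 2. Combining the bounds, tw(G) = 2.

Treewidth 2.
One optimal decomposition is:
Bags: B1 = {b, d, f}  B2 = {b, c, d}  B3 = {b, e, f}  B4 = {a, b, f}
Tree: B1–B2, B1–B3, B1–B4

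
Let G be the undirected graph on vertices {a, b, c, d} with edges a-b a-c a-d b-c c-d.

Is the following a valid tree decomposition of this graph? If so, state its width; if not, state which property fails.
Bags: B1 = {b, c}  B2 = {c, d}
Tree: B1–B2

No — vertex a appears in no bag.

A tree decomposition must satisfy three properties: every vertex lies in some bag; for every edge, both endpoints lie together in some bag; and for every vertex, the bags containing it form a connected subtree. Here vertex a appears in no bag, so the decomposition is invalid.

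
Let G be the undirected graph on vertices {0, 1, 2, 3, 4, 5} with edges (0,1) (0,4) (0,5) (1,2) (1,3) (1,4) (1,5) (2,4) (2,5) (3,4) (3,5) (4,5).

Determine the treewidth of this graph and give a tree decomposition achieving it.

Treewidth 3.
Bags: B1 = {0, 1, 4, 5}  B2 = {1, 3, 4, 5}  B3 = {1, 2, 4, 5}
Tree: B1–B2, B2–B3

Each bag holds 4 vertices, so the decomposition has width 3, which upper-bounds the treewidth. Conversely, {0, 1, 4, 5} is a clique of size 4, and the vertices of any clique must share a bag in every tree decomposition; so some bag has ≥ 4 vertices and tw(G) ≥ 3. Combining the bounds, tw(G) = 3.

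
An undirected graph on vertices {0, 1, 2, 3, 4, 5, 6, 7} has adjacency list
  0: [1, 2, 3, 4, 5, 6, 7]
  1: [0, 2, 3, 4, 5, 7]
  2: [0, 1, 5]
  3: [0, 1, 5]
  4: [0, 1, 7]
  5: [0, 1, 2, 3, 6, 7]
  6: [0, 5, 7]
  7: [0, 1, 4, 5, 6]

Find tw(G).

A width-3 tree decomposition is:
Bags: B1 = {0, 1, 5, 7}  B2 = {0, 5, 6, 7}  B3 = {0, 1, 3, 5}  B4 = {0, 1, 4, 7}  B5 = {0, 1, 2, 5}
Tree: B1–B2, B1–B3, B1–B4, B3–B5
The largest bag has 4 vertices, giving width 3; this decomposition certifies tw(G) ≤ 3. On the other hand G contains the 4-clique {0, 1, 4, 7}. A clique must lie in a single bag of any decomposition, so no decomposition can have width below 3. The upper and lower bounds meet at 3, so that is the treewidth.

3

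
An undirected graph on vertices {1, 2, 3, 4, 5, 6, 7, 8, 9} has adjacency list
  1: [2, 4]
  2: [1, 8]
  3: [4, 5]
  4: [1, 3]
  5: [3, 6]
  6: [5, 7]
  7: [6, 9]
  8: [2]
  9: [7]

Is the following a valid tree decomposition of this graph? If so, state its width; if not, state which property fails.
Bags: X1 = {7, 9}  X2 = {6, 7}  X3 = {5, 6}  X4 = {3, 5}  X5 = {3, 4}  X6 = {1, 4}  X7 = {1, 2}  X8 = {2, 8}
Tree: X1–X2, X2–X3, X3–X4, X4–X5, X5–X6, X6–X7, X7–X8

Yes; width 1.

Every vertex of G appears in some bag (union = {1, 2, 3, 4, 5, 6, 7, 8, 9}); every edge is covered by a bag; and for each vertex v the set of bags containing v is connected in the bag tree. The decomposition is therefore valid. The largest bag has 2 vertices, so the width is 1.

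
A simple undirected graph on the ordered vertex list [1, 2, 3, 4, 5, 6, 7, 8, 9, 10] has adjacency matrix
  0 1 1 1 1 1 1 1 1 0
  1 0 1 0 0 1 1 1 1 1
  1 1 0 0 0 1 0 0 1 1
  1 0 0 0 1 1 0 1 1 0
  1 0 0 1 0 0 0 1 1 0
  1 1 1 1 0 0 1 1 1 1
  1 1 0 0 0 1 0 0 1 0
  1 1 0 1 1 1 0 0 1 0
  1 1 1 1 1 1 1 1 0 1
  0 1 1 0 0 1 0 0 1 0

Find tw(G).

4

A width-4 tree decomposition is:
Bags: B1 = {1, 2, 6, 8, 9}  B2 = {1, 2, 6, 7, 9}  B3 = {1, 4, 6, 8, 9}  B4 = {1, 4, 5, 8, 9}  B5 = {1, 2, 3, 6, 9}  B6 = {2, 3, 6, 9, 10}
Tree: B1–B2, B1–B3, B3–B4, B1–B5, B5–B6
The largest bag has 5 vertices, giving width 4; this decomposition certifies tw(G) ≤ 4. Conversely, {1, 4, 5, 8, 9} is a clique of size 5, and the vertices of any clique must share a bag in every tree decomposition; so some bag has ≥ 5 vertices and tw(G) ≥ 4. Therefore the treewidth is 4.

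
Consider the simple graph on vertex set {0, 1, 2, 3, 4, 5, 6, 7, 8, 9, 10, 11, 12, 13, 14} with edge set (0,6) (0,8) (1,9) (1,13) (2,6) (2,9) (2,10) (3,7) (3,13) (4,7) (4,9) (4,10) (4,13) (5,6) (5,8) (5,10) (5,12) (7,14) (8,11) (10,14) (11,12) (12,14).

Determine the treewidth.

3

A width-3 tree decomposition is:
Bags: B1 = {1, 3, 9, 13}  B2 = {3, 4, 9, 13}  B3 = {3, 4, 7, 9}  B4 = {2, 4, 7, 9}  B5 = {2, 4, 7, 10}  B6 = {2, 7, 10, 14}  B7 = {2, 6, 10, 14}  B8 = {5, 6, 10, 14}  B9 = {5, 6, 12, 14}  B10 = {0, 5, 6, 12}  B11 = {0, 5, 8, 12}  B12 = {0, 8, 11, 12}
Tree: B1–B2, B2–B3, B3–B4, B4–B5, B5–B6, B6–B7, B7–B8, B8–B9, B9–B10, B10–B11, B11–B12
Each bag holds 4 vertices, so the decomposition has width 3, which upper-bounds the treewidth. For the lower bound: the 4 vertex sets {1,3,13}, {9}, {4}, {2,7,10,14} are disjoint, each induces a connected subgraph, and every pair is joined by at least one edge of G. Contracting each set to a single vertex therefore yields K_{4} as a minor, and since treewidth is minor-monotone, tw(G) ≥ tw(K_{4}) = 3. Therefore the treewidth is 3.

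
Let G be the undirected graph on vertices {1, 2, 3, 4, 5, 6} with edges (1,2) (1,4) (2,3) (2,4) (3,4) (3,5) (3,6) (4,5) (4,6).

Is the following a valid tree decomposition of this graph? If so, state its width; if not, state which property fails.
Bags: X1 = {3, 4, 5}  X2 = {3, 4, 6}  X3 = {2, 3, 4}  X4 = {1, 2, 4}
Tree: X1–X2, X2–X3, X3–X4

Checking the three conditions: (i) the bags cover all of {1, 2, 3, 4, 5, 6}; (ii) for each edge, some bag contains both endpoints; (iii) the bags containing any fixed vertex form a subtree. All hold, so the decomposition is valid with width 3 − 1 = 2.

Yes; width 2.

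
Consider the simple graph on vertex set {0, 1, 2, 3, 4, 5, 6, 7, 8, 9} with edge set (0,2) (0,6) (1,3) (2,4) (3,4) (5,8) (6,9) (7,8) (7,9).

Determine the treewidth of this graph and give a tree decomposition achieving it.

Treewidth 1.
Bags: B1 = {5, 8}  B2 = {7, 8}  B3 = {7, 9}  B4 = {6, 9}  B5 = {0, 6}  B6 = {0, 2}  B7 = {2, 4}  B8 = {3, 4}  B9 = {1, 3}
Tree: B1–B2, B2–B3, B3–B4, B4–B5, B5–B6, B6–B7, B7–B8, B8–B9

The largest bag has 2 vertices, giving width 1; this decomposition certifies tw(G) ≤ 1. Since G has at least one edge (e.g. 5–8), it is not an edgeless graph, so tw(G) ≥ 1. The upper and lower bounds meet at 1, so that is the treewidth.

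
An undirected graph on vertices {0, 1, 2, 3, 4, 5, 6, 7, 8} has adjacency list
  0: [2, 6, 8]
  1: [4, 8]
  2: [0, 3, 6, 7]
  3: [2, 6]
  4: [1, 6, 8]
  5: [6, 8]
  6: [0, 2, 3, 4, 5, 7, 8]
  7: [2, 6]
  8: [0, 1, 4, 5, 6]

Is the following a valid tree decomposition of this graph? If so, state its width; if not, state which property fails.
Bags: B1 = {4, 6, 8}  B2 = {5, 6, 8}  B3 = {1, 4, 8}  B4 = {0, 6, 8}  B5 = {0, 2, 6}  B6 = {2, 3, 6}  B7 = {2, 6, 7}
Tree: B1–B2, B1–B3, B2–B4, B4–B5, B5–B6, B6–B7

Every vertex of G appears in some bag (union = {0, 1, 2, 3, 4, 5, 6, 7, 8}); every edge is covered by a bag; and for each vertex v the set of bags containing v is connected in the bag tree. The decomposition is therefore valid. The largest bag has 3 vertices, so the width is 2.

Yes; width 2.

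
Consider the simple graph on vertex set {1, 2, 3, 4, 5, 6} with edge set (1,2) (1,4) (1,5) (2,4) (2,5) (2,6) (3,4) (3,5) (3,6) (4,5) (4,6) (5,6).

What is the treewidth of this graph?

A width-3 tree decomposition is:
Bags: B1 = {3, 4, 5, 6}  B2 = {2, 4, 5, 6}  B3 = {1, 2, 4, 5}
Tree: B1–B2, B2–B3
The largest bag has 4 vertices, giving width 3; this decomposition certifies tw(G) ≤ 3. Conversely, {1, 2, 4, 5} is a clique of size 4, and the vertices of any clique must share a bag in every tree decomposition; so some bag has ≥ 4 vertices and tw(G) ≥ 3. Hence tw(G) = 3 exactly.

3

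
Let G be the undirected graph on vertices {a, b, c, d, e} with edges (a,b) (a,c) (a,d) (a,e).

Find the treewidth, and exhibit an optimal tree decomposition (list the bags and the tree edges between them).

Every bag has size at most 2, so the width is 2 − 1 = 1 and tw(G) ≤ 1. Any graph with an edge has treewidth ≥ 1, and G has the edge a–b. Therefore the treewidth is 1.

Treewidth 1.
Bags: B1 = {a, b}  B2 = {a, e}  B3 = {a, d}  B4 = {a, c}
Tree: B1–B2, B1–B3, B2–B4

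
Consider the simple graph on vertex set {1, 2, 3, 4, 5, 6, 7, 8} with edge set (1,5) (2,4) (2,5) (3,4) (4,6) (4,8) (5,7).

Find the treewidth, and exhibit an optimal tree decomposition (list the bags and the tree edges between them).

Treewidth 1.
Bags: B1 = {3, 4}  B2 = {4, 8}  B3 = {2, 4}  B4 = {2, 5}  B5 = {4, 6}  B6 = {1, 5}  B7 = {5, 7}
Tree: B1–B2, B1–B3, B3–B4, B3–B5, B4–B6, B6–B7

Each bag holds 2 vertices, so the decomposition has width 1, which upper-bounds the treewidth. Since G has at least one edge (e.g. 4–3), it is not an edgeless graph, so tw(G) ≥ 1. Combining the bounds, tw(G) = 1.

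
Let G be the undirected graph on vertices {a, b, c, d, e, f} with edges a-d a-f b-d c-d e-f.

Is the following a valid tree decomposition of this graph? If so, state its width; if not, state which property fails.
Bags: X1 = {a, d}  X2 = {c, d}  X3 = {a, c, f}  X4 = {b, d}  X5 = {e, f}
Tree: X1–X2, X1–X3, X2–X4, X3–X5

No — bags containing vertex c are not connected in the tree.

A tree decomposition must satisfy three properties: every vertex lies in some bag; for every edge, both endpoints lie together in some bag; and for every vertex, the bags containing it form a connected subtree. Here bags containing vertex c are not connected in the tree, so the decomposition is invalid.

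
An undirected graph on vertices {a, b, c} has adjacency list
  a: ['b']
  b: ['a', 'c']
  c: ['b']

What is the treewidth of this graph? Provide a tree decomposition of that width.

Each bag holds 2 vertices, so the decomposition has width 1, which upper-bounds the treewidth. Any graph with an edge has treewidth ≥ 1, and G has the edge b–c. The upper and lower bounds meet at 1, so that is the treewidth.

Treewidth 1.
One such decomposition:
Bags: B1 = {b, c}  B2 = {a, b}
Tree: B1–B2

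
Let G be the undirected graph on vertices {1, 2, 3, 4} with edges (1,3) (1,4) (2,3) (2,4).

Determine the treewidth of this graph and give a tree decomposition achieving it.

The largest bag has 3 vertices, giving width 2; this decomposition certifies tw(G) ≤ 2. The edges 2–3–1–4–2 form a cycle, so G is not a tree and its treewidth is at least 2. Therefore the treewidth is 2.

Treewidth 2.
One optimal decomposition is:
Bags: B1 = {1, 2, 3}  B2 = {1, 2, 4}
Tree: B1–B2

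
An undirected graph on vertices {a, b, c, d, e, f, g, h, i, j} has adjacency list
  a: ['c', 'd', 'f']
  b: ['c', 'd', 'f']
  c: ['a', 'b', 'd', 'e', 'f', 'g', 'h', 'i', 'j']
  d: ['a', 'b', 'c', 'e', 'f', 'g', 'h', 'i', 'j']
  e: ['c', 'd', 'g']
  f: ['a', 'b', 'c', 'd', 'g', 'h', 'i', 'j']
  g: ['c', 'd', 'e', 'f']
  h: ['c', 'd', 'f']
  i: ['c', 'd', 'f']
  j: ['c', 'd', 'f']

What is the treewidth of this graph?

3

A width-3 tree decomposition is:
Bags: B1 = {c, d, f, h}  B2 = {a, c, d, f}  B3 = {c, d, f, j}  B4 = {b, c, d, f}  B5 = {c, d, f, i}  B6 = {c, d, f, g}  B7 = {c, d, e, g}
Tree: B1–B2, B2–B3, B2–B4, B3–B5, B2–B6, B6–B7
The largest bag has 4 vertices, giving width 3; this decomposition certifies tw(G) ≤ 3. For the lower bound, the 4 vertices {c, d, e, g} are pairwise adjacent, and any tree decomposition puts a clique entirely inside one bag — forcing width ≥ 3. Hence tw(G) = 3 exactly.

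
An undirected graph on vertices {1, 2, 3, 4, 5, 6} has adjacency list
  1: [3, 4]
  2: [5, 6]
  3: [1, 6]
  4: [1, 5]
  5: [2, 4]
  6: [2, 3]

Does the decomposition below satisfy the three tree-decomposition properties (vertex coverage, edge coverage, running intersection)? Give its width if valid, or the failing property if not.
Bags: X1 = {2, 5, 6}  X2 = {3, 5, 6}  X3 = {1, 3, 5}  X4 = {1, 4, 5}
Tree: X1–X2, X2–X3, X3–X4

Checking the three conditions: (i) the bags cover all of {1, 2, 3, 4, 5, 6}; (ii) for each edge, some bag contains both endpoints; (iii) the bags containing any fixed vertex form a subtree. All hold, so the decomposition is valid with width 3 − 1 = 2.

Yes; width 2.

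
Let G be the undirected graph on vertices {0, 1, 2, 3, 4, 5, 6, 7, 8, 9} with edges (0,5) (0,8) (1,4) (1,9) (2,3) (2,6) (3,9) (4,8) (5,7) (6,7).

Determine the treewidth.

A width-2 tree decomposition is:
Bags: B1 = {0, 5, 8}  B2 = {5, 7, 8}  B3 = {6, 7, 8}  B4 = {2, 6, 8}  B5 = {2, 3, 8}  B6 = {3, 8, 9}  B7 = {1, 8, 9}  B8 = {1, 4, 8}
Tree: B1–B2, B2–B3, B3–B4, B4–B5, B5–B6, B6–B7, B7–B8
Each bag holds 3 vertices, so the decomposition has width 2, which upper-bounds the treewidth. Since 8–0–5–7–6–2–3–9–1–4–8 is a cycle in G, G is not acyclic. Forests are exactly the graphs of treewidth ≤ 1, so tw(G) ≥ 2. Therefore the treewidth is 2.

2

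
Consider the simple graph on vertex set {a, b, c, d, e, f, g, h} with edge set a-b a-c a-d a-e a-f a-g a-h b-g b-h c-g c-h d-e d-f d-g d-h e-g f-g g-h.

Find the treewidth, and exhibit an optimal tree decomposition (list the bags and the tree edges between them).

The largest bag has 4 vertices, giving width 3; this decomposition certifies tw(G) ≤ 3. For the lower bound, the 4 vertices {a, d, e, g} are pairwise adjacent, and any tree decomposition puts a clique entirely inside one bag — forcing width ≥ 3. Combining the bounds, tw(G) = 3.

Treewidth 3.
One such decomposition:
Bags: B1 = {a, d, g, h}  B2 = {a, b, g, h}  B3 = {a, c, g, h}  B4 = {a, d, f, g}  B5 = {a, d, e, g}
Tree: B1–B2, B1–B3, B1–B4, B1–B5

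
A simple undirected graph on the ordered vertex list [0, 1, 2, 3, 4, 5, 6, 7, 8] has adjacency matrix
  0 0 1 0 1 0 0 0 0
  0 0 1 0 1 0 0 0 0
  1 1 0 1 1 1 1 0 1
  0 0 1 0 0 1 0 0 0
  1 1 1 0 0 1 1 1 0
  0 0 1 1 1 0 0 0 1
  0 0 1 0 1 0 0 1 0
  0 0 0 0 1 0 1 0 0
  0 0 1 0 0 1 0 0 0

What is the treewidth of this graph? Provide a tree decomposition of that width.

Treewidth 2.
Bags: B1 = {2, 4, 6}  B2 = {2, 4, 5}  B3 = {1, 2, 4}  B4 = {2, 5, 8}  B5 = {2, 3, 5}  B6 = {4, 6, 7}  B7 = {0, 2, 4}
Tree: B1–B2, B1–B3, B2–B4, B4–B5, B1–B6, B3–B7

Each bag holds 3 vertices, so the decomposition has width 2, which upper-bounds the treewidth. Conversely, {2, 5, 8} is a clique of size 3, and the vertices of any clique must share a bag in every tree decomposition; so some bag has ≥ 3 vertices and tw(G) ≥ 2. Therefore the treewidth is 2.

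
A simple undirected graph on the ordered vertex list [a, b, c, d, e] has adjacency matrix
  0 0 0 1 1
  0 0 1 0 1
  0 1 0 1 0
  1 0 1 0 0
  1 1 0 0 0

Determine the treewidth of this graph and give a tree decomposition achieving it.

Treewidth 2.
Bags: B1 = {a, d, e}  B2 = {c, d, e}  B3 = {b, c, e}
Tree: B1–B2, B2–B3

The largest bag has 3 vertices, giving width 2; this decomposition certifies tw(G) ≤ 2. The edges e–a–d–c–b–e form a cycle, so G is not a tree and its treewidth is at least 2. Hence tw(G) = 2 exactly.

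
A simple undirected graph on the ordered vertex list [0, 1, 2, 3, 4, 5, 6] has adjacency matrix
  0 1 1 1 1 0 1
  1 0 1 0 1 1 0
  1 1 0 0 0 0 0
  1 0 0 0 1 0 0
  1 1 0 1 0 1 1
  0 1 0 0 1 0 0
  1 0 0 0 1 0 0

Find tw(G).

A width-2 tree decomposition is:
Bags: B1 = {0, 1, 2}  B2 = {0, 1, 4}  B3 = {1, 4, 5}  B4 = {0, 3, 4}  B5 = {0, 4, 6}
Tree: B1–B2, B2–B3, B2–B4, B4–B5
The largest bag has 3 vertices, giving width 2; this decomposition certifies tw(G) ≤ 2. On the other hand G contains the 3-clique {0, 1, 2}. A clique must lie in a single bag of any decomposition, so no decomposition can have width below 2. Combining the bounds, tw(G) = 2.

2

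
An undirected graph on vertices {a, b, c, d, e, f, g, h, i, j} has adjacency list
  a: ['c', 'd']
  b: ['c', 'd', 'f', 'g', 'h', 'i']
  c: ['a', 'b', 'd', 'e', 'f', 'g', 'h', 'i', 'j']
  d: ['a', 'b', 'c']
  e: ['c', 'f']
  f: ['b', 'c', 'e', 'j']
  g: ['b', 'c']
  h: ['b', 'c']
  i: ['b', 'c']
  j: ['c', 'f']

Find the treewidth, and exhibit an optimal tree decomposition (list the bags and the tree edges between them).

The largest bag has 3 vertices, giving width 2; this decomposition certifies tw(G) ≤ 2. On the other hand G contains the 3-clique {c, f, j}. A clique must lie in a single bag of any decomposition, so no decomposition can have width below 2. Hence tw(G) = 2 exactly.

Treewidth 2.
One such decomposition:
Bags: B1 = {c, e, f}  B2 = {b, c, f}  B3 = {b, c, d}  B4 = {c, f, j}  B5 = {b, c, i}  B6 = {b, c, h}  B7 = {a, c, d}  B8 = {b, c, g}
Tree: B1–B2, B2–B3, B1–B4, B3–B5, B5–B6, B3–B7, B3–B8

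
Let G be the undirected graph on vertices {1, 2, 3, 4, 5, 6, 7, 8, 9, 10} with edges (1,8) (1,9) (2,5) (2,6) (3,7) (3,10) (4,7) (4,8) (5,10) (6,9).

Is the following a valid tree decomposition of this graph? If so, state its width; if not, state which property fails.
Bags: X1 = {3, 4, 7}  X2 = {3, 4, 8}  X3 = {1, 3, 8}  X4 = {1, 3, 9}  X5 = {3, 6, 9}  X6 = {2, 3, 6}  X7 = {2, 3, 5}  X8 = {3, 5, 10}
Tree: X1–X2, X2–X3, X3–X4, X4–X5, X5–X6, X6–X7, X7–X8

Vertex coverage: the bags together contain {1, 2, 3, 4, 5, 6, 7, 8, 9, 10}, the full vertex set. Edge coverage: each edge of G has both endpoints in at least one bag. Running intersection: for every vertex, the bags containing it form a connected subtree. All three properties hold, so this is a valid tree decomposition of width max|bag| − 1 = 2, and hence tw(G) ≤ 2.

Yes; width 2.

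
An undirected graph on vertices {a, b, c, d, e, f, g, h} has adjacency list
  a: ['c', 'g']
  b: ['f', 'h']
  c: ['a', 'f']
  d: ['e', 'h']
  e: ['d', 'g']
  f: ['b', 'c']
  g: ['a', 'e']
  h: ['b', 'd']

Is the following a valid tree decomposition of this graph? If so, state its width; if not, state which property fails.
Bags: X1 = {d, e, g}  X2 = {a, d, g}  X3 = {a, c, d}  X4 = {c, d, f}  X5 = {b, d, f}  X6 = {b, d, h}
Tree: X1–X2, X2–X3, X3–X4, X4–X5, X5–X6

Yes; width 2.

Checking the three conditions: (i) the bags cover all of {a, b, c, d, e, f, g, h}; (ii) for each edge, some bag contains both endpoints; (iii) the bags containing any fixed vertex form a subtree. All hold, so the decomposition is valid with width 3 − 1 = 2.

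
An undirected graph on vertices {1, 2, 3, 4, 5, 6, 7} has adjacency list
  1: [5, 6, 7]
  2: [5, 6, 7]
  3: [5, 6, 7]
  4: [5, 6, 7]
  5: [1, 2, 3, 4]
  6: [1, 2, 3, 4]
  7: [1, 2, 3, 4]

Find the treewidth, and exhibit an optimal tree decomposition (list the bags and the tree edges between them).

The largest bag has 4 vertices, giving width 3; this decomposition certifies tw(G) ≤ 3. For the lower bound: the 4 vertex sets {2,7}, {1,5}, {6}, {3} are disjoint, each induces a connected subgraph, and every pair is joined by at least one edge of G. Contracting each set to a single vertex therefore yields K_{4} as a minor, and since treewidth is minor-monotone, tw(G) ≥ tw(K_{4}) = 3. Hence tw(G) = 3 exactly.

Treewidth 3.
One optimal decomposition is:
Bags: B1 = {2, 5, 6, 7}  B2 = {1, 5, 6, 7}  B3 = {3, 5, 6, 7}  B4 = {4, 5, 6, 7}
Tree: B1–B2, B2–B3, B3–B4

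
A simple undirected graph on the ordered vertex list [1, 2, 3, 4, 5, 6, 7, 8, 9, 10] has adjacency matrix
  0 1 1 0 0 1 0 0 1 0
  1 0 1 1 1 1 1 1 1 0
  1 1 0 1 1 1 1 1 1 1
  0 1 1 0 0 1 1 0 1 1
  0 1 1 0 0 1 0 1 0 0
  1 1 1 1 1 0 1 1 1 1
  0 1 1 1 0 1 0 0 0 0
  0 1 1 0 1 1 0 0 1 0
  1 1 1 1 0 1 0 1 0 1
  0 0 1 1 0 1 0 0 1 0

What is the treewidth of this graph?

4

A width-4 tree decomposition is:
Bags: B1 = {2, 3, 6, 8, 9}  B2 = {2, 3, 4, 6, 9}  B3 = {2, 3, 4, 6, 7}  B4 = {1, 2, 3, 6, 9}  B5 = {2, 3, 5, 6, 8}  B6 = {3, 4, 6, 9, 10}
Tree: B1–B2, B2–B3, B1–B4, B1–B5, B2–B6
The largest bag has 5 vertices, giving width 4; this decomposition certifies tw(G) ≤ 4. For the lower bound, the 5 vertices {2, 3, 6, 8, 9} are pairwise adjacent, and any tree decomposition puts a clique entirely inside one bag — forcing width ≥ 4. Therefore the treewidth is 4.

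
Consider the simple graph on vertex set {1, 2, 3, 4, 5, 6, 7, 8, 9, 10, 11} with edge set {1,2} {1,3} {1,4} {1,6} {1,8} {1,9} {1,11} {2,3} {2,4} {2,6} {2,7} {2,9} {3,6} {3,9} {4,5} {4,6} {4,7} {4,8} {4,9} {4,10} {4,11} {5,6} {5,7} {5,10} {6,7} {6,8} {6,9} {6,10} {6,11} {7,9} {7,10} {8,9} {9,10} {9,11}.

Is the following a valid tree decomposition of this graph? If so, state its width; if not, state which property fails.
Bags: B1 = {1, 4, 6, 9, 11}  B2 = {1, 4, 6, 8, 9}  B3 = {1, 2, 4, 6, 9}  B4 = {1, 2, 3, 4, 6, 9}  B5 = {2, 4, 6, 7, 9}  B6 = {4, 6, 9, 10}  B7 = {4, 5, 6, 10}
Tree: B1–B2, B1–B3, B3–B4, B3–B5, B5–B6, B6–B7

No — edge (7,10) lies in no bag.

A tree decomposition must satisfy three properties: every vertex lies in some bag; for every edge, both endpoints lie together in some bag; and for every vertex, the bags containing it form a connected subtree. Here edge (7,10) lies in no bag, so the decomposition is invalid.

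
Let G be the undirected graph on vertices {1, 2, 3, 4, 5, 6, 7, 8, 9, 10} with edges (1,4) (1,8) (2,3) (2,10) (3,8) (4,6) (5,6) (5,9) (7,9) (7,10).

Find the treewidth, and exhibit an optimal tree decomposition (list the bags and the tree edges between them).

Every bag has size at most 3, so the width is 3 − 1 = 2 and tw(G) ≤ 2. The edges 10–2–3–8–1–4–6–5–9–7–10 form a cycle, so G is not a tree and its treewidth is at least 2. Combining the bounds, tw(G) = 2.

Treewidth 2.
Bags: B1 = {2, 3, 10}  B2 = {3, 8, 10}  B3 = {1, 8, 10}  B4 = {1, 4, 10}  B5 = {4, 6, 10}  B6 = {5, 6, 10}  B7 = {5, 9, 10}  B8 = {7, 9, 10}
Tree: B1–B2, B2–B3, B3–B4, B4–B5, B5–B6, B6–B7, B7–B8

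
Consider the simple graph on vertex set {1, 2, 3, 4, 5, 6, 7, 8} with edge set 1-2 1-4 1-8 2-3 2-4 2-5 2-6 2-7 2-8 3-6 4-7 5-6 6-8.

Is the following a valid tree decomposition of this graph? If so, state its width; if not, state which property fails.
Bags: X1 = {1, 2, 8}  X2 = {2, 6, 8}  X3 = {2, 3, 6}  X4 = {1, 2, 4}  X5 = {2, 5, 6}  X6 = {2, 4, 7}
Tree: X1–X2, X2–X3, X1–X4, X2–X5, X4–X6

Every vertex of G appears in some bag (union = {1, 2, 3, 4, 5, 6, 7, 8}); every edge is covered by a bag; and for each vertex v the set of bags containing v is connected in the bag tree. The decomposition is therefore valid. The largest bag has 3 vertices, so the width is 2.

Yes; width 2.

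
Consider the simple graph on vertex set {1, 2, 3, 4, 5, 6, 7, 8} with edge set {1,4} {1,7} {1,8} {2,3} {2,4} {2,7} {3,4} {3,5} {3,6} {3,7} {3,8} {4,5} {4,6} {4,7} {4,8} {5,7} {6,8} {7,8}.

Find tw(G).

3

A width-3 tree decomposition is:
Bags: B1 = {1, 4, 7, 8}  B2 = {3, 4, 7, 8}  B3 = {3, 4, 6, 8}  B4 = {3, 4, 5, 7}  B5 = {2, 3, 4, 7}
Tree: B1–B2, B2–B3, B2–B4, B4–B5
Every bag has size at most 4, so the width is 4 − 1 = 3 and tw(G) ≤ 3. For the lower bound, the 4 vertices {1, 4, 7, 8} are pairwise adjacent, and any tree decomposition puts a clique entirely inside one bag — forcing width ≥ 3. The upper and lower bounds meet at 3, so that is the treewidth.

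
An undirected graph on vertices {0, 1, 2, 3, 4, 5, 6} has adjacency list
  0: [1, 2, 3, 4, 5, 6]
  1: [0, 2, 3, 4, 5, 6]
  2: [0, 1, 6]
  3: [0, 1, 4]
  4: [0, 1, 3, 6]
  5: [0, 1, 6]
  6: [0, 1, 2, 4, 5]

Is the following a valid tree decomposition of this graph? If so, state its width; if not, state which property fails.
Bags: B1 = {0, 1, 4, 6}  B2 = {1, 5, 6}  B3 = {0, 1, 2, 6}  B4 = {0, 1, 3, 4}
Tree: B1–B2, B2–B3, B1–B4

A tree decomposition must satisfy three properties: every vertex lies in some bag; for every edge, both endpoints lie together in some bag; and for every vertex, the bags containing it form a connected subtree. Here edge (0,5) lies in no bag, so the decomposition is invalid.

No — edge (0,5) lies in no bag.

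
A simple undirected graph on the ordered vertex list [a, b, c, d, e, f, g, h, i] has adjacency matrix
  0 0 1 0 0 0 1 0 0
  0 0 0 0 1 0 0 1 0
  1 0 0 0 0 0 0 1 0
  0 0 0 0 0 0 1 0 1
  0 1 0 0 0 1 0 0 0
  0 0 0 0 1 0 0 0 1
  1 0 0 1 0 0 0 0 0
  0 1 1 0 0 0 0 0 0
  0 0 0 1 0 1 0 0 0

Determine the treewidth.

A width-2 tree decomposition is:
Bags: B1 = {a, c, h}  B2 = {a, b, h}  B3 = {a, b, e}  B4 = {a, e, f}  B5 = {a, f, i}  B6 = {a, d, i}  B7 = {a, d, g}
Tree: B1–B2, B2–B3, B3–B4, B4–B5, B5–B6, B6–B7
The largest bag has 3 vertices, giving width 2; this decomposition certifies tw(G) ≤ 2. For the lower bound, G contains the cycle a–c–h–b–e–f–i–d–g–a, so G is not a forest; only forests have treewidth ≤ 1, hence tw(G) ≥ 2. Combining the bounds, tw(G) = 2.

2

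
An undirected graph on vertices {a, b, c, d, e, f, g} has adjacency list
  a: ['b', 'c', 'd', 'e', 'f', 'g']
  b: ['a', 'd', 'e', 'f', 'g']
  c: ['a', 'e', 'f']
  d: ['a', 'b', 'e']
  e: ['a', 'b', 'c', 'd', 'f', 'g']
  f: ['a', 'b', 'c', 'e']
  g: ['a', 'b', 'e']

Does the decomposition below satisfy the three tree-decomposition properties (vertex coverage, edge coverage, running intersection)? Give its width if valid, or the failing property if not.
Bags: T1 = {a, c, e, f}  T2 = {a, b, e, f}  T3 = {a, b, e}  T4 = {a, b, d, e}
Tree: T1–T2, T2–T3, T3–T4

No — vertex g appears in no bag.

A tree decomposition must satisfy three properties: every vertex lies in some bag; for every edge, both endpoints lie together in some bag; and for every vertex, the bags containing it form a connected subtree. Here vertex g appears in no bag, so the decomposition is invalid.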